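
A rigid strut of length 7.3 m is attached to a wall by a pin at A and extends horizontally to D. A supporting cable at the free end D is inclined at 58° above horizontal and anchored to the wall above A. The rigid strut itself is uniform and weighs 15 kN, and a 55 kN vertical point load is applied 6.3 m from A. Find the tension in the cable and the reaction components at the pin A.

ΣM about A: T·sin58°·7.3 − 15·3.65 − 55·6.3 = 0 → T = 401.25/(7.3·0.848048) = 64.8144 ≈ 64.81 kN.
ΣF_x = 0: A_x − T·cos58° = 0 → A_x = 64.8144 × 0.529919 = 34.35 kN.
ΣF_y = 0: A_y + T·sin58° − 15 − 55 = 0 → A_y = 70 − 64.8144 × 0.848048 = 15.03 kN.

T = 64.81 kN, A_x = 34.35 kN, A_y = 15.03 kN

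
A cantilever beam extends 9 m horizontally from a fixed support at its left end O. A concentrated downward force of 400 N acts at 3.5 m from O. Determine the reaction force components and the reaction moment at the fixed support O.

O_x = 0, O_y = 400.0 N, M_O = 1400 N·m

ΣF_x = 0: O_x = 0.
ΣF_y = 0: O_y − 400 = 0 → O_y = 400.0 N.
ΣM about O: M_O − 400·3.5 = 0 → M_O = 1400 N·m.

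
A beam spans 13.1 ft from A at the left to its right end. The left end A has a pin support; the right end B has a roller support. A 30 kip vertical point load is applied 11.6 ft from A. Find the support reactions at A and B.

A_x = 0, A_y = 3.435 kip, B_y = 26.56 kip

Taking moments about A: B_y·13.1 − 30·11.6 = 0 → B_y = 348/13.1 = 26.5649 ≈ 26.56 kip.
ΣF_y = 0: A_y + 26.5649 − 30 = 0 → A_y = 3.435 kip.
ΣF_x = 0: no horizontal applied forces, so A_x = 0.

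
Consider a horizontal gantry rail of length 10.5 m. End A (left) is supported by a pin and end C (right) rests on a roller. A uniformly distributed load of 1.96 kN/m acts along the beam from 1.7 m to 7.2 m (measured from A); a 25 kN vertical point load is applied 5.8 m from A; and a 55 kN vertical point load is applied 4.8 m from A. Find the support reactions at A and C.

A_x = 0, A_y = 47.26 kN, C_y = 43.52 kN

Resultant of the distributed load: 1.96 × 5.5 = 10.78 kN at 4.45 m from A.
ΣM about A: C_y·10.5 − (1.96·5.5)·4.45 − 25·5.8 − 55·4.8 = 0 → C_y = 456.971/10.5 = 43.521 ≈ 43.52 kN.
ΣF_y = 0: A_y + 43.521 − 1.96·5.5 − 25 − 55 = 0 → A_y = 47.26 kN.
ΣF_x = 0: no horizontal applied forces, so A_x = 0.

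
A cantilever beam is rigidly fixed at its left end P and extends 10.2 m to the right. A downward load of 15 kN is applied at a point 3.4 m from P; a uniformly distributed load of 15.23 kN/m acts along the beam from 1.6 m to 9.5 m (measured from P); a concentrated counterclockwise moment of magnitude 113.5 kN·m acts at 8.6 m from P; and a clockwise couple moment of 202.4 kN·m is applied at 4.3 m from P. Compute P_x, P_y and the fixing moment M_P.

P_x = 0, P_y = 135.3 kN, M_P = 807.7 kN·m

Resultant of the distributed load: 15.23 × 7.9 = 120.317 kN at 5.55 m from P.
ΣF_x = 0: P_x = 0.
ΣF_y = 0: P_y − 15 − 15.23·7.9 = 0 → P_y = 135.3 kN.
ΣM about P: M_P − 15·3.4 − (15.23·7.9)·5.55 + 113.5 − 202.4 = 0 → M_P = 807.7 kN·m.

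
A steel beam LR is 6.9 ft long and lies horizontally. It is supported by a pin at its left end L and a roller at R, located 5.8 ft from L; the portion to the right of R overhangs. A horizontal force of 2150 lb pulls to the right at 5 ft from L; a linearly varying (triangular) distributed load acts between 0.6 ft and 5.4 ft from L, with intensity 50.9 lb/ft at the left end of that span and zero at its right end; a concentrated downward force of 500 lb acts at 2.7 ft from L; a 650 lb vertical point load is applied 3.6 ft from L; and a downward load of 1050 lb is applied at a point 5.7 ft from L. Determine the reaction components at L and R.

L_x = -2150 lb, L_y = 607.7 lb, R_y = 1714 lb

Resultant of the triangular load: ½ × 50.9 × 4.8 = 122.16 lb, acting at 2.2 ft from L (one-third of the span from the peak).
Taking moments about L: R_y·5.8 − (½·50.9·4.8)·2.2 − 500·2.7 − 650·3.6 − 1050·5.7 = 0 → R_y = 9943.752/5.8 = 1714.44 ≈ 1714 lb.
ΣF_y = 0: L_y + 1714.44 − ½·50.9·4.8 − 500 − 650 − 1050 = 0 → L_y = 607.7 lb.
ΣF_x = 0: L_x + 2150 = 0 → L_x = -2150 lb.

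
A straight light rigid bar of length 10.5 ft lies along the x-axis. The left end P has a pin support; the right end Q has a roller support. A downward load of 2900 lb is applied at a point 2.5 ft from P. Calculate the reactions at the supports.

ΣM about P: Q_y·10.5 − 2900·2.5 = 0 → Q_y = 7250/10.5 = 690.476 ≈ 690.5 lb.
ΣF_y = 0: P_y + 690.476 − 2900 = 0 → P_y = 2210 lb.
ΣF_x = 0: no horizontal applied forces, so P_x = 0.

P_x = 0, P_y = 2210 lb, Q_y = 690.5 lb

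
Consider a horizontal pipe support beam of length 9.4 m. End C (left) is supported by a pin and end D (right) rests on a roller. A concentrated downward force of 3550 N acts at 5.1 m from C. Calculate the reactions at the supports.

C_x = 0, C_y = 1624 N, D_y = 1926 N

ΣM about C: D_y·9.4 − 3550·5.1 = 0 → D_y = 18105/9.4 = 1926.06 ≈ 1926 N.
ΣF_y = 0: C_y + 1926.06 − 3550 = 0 → C_y = 1624 N.
ΣF_x = 0: no horizontal applied forces, so C_x = 0.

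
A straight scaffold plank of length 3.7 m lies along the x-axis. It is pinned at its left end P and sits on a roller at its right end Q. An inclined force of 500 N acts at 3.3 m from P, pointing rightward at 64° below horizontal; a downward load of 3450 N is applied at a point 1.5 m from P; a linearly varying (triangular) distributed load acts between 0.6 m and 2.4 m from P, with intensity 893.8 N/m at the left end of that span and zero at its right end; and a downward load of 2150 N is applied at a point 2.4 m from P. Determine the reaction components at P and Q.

Resultant of the triangular load: ½ × 893.8 × 1.8 = 804.42 N, acting at 1.2 m from P (one-third of the span from the peak).
ΣM about P: Q_y·3.7 − 500·sin64°·3.3 − 3450·1.5 − (½·893.8·1.8)·1.2 − 2150·2.4 = 0 → Q_y = 12783.3/3.7 = 3454.95 ≈ 3455 N.
ΣF_y = 0: P_y + 3454.95 − 500·sin64° − 3450 − ½·893.8·1.8 − 2150 = 0 → P_y = 3399 N.
ΣF_x = 0: P_x + 500·cos64° = 0 → P_x = -219.2 N.

P_x = -219.2 N, P_y = 3399 N, Q_y = 3455 N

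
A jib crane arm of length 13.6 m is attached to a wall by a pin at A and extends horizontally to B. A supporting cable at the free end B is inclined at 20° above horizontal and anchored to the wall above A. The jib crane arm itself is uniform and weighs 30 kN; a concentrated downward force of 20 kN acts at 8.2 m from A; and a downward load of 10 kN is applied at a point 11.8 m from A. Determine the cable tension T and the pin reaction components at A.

T = 104.5 kN, A_x = 98.18 kN, A_y = 24.26 kN

ΣM about A: T·sin20°·13.6 − 30·6.8 − 20·8.2 − 10·11.8 = 0 → T = 486/(13.6·0.34202) = 104.483 ≈ 104.5 kN.
ΣF_x = 0: A_x − T·cos20° = 0 → A_x = 104.483 × 0.939693 = 98.18 kN.
ΣF_y = 0: A_y + T·sin20° − 30 − 20 − 10 = 0 → A_y = 60 − 104.483 × 0.34202 = 24.26 kN.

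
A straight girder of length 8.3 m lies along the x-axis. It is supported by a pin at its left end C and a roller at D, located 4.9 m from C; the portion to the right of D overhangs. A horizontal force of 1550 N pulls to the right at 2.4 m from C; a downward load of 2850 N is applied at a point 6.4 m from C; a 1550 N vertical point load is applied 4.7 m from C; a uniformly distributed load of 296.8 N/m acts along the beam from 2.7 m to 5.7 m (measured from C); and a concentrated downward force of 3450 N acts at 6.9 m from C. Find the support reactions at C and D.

C_x = -1550 N, C_y = -2090 N, D_y = 10830 N

Resultant of the distributed load: 296.8 × 3 = 890.4 N at 4.2 m from C.
Taking moments about C: D_y·4.9 − 2850·6.4 − 1550·4.7 − (296.8·3)·4.2 − 3450·6.9 = 0 → D_y = 53069.68/4.9 = 10830.5 ≈ 10830 N.
ΣF_y = 0: C_y + 10830.5 − 2850 − 1550 − 296.8·3 − 3450 = 0 → C_y = -2090 N.
ΣF_x = 0: C_x + 1550 = 0 → C_x = -1550 N.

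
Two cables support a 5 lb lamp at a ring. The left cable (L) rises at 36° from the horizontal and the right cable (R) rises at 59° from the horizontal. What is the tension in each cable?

ΣF_x = 0: −T_L·cos36° + T_R·cos59° = 0 → T_R = 1.57079·T_L.
ΣF_y = 0: T_L·sin36° + T_R·sin59° = 5.
Substitute: T_L·(0.587785 + 1.57079·0.857167) = 5 → T_L = 2.58503 ≈ 2.585 lb.
Then T_R = 1.57079 × 2.58503 = 4.061 lb.

T_L = 2.585 lb, T_R = 4.061 lb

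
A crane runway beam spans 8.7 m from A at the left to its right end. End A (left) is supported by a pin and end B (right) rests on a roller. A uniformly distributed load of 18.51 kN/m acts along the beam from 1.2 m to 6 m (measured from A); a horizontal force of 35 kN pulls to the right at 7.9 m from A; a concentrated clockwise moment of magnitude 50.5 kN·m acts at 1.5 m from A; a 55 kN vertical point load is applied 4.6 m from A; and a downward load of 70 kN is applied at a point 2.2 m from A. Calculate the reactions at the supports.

Resultant of the distributed load: 18.51 × 4.8 = 88.848 kN at 3.6 m from A.
Moments about A: B_y·8.7 − (18.51·4.8)·3.6 − 50.5 − 55·4.6 − 70·2.2 = 0 → B_y = 777.3528/8.7 = 89.3509 ≈ 89.35 kN.
ΣF_y = 0: A_y + 89.3509 − 18.51·4.8 − 55 − 70 = 0 → A_y = 124.5 kN.
ΣF_x = 0: A_x + 35 = 0 → A_x = -35.00 kN.

A_x = -35.00 kN, A_y = 124.5 kN, B_y = 89.35 kN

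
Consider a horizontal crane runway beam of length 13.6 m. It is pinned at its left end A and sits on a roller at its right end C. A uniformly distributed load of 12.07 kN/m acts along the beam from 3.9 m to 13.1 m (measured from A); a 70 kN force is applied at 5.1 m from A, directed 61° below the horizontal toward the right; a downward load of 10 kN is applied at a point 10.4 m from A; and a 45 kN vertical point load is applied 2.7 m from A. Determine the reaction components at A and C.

Resultant of the distributed load: 12.07 × 9.2 = 111.044 kN at 8.5 m from A.
Moments about A: C_y·13.6 − (12.07·9.2)·8.5 − 70·sin61°·5.1 − 10·10.4 − 45·2.7 = 0 → C_y = 1481.61/13.6 = 108.942 ≈ 108.9 kN.
ΣF_y = 0: A_y + 108.942 − 12.07·9.2 − 70·sin61° − 10 − 45 = 0 → A_y = 118.3 kN.
ΣF_x = 0: A_x + 70·cos61° = 0 → A_x = -33.94 kN.

A_x = -33.94 kN, A_y = 118.3 kN, C_y = 108.9 kN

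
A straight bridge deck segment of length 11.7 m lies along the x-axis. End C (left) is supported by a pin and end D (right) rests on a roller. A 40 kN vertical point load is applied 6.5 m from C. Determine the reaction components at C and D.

Moments about C: D_y·11.7 − 40·6.5 = 0 → D_y = 260/11.7 = 22.2222 ≈ 22.22 kN.
ΣF_y = 0: C_y + 22.2222 − 40 = 0 → C_y = 17.78 kN.
ΣF_x = 0: no horizontal applied forces, so C_x = 0.

C_x = 0, C_y = 17.78 kN, D_y = 22.22 kN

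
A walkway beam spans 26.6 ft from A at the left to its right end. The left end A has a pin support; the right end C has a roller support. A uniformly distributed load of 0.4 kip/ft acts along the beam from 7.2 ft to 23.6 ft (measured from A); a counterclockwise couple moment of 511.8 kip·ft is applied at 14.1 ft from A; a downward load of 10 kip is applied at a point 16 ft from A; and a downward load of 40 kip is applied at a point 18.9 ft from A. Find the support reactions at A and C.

Resultant of the distributed load: 0.4 × 16.4 = 6.56 kip at 15.4 ft from A.
Taking moments about A: C_y·26.6 − (0.4·16.4)·15.4 + 511.8 − 10·16 − 40·18.9 = 0 → C_y = 505.224/26.6 = 18.9934 ≈ 18.99 kip.
ΣF_y = 0: A_y + 18.9934 − 0.4·16.4 − 10 − 40 = 0 → A_y = 37.57 kip.
ΣF_x = 0: no horizontal applied forces, so A_x = 0.

A_x = 0, A_y = 37.57 kip, C_y = 18.99 kip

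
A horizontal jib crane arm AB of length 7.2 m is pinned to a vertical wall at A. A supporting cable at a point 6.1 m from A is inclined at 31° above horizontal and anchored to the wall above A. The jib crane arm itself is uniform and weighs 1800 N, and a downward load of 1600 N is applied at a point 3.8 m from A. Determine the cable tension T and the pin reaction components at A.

ΣM about A: T·sin31°·6.1 − 1800·3.6 − 1600·3.8 = 0 → T = 12560/(6.1·0.515038) = 3997.8 ≈ 3998 N.
ΣF_x = 0: A_x − T·cos31° = 0 → A_x = 3997.8 × 0.857167 = 3427 N.
ΣF_y = 0: A_y + T·sin31° − 1800 − 1600 = 0 → A_y = 3400 − 3997.8 × 0.515038 = 1341 N.

T = 3998 N, A_x = 3427 N, A_y = 1341 N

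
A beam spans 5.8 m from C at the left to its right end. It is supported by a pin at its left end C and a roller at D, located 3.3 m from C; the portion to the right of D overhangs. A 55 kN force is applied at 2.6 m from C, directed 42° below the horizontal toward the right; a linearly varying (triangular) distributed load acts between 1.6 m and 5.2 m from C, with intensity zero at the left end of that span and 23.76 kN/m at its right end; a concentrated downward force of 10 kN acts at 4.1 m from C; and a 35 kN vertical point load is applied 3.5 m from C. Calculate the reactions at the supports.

C_x = -40.87 kN, C_y = -5.811 kN, D_y = 130.4 kN

Resultant of the triangular load: ½ × 23.76 × 3.6 = 42.768 kN, acting at 4 m from C (one-third of the span from the peak).
Taking moments about C: D_y·3.3 − 55·sin42°·2.6 − (½·23.76·3.6)·4 − 10·4.1 − 35·3.5 = 0 → D_y = 430.258/3.3 = 130.381 ≈ 130.4 kN.
ΣF_y = 0: C_y + 130.381 − 55·sin42° − ½·23.76·3.6 − 10 − 35 = 0 → C_y = -5.811 kN.
ΣF_x = 0: C_x + 55·cos42° = 0 → C_x = -40.87 kN.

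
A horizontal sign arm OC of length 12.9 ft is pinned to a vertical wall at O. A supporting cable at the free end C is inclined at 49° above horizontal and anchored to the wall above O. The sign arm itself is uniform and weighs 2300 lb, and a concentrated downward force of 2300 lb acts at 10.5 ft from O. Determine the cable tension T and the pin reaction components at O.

ΣM about O: T·sin49°·12.9 − 2300·6.45 − 2300·10.5 = 0 → T = 38985/(12.9·0.75471) = 4004.31 ≈ 4004 lb.
ΣF_x = 0: O_x − T·cos49° = 0 → O_x = 4004.31 × 0.656059 = 2627 lb.
ΣF_y = 0: O_y + T·sin49° − 2300 − 2300 = 0 → O_y = 4600 − 4004.31 × 0.75471 = 1578 lb.

T = 4004 lb, O_x = 2627 lb, O_y = 1578 lb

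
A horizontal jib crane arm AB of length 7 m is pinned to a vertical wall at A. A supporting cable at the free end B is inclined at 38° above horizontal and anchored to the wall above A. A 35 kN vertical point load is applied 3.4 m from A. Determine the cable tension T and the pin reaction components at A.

T = 27.61 kN, A_x = 21.76 kN, A_y = 18.00 kN

ΣM about A: T·sin38°·7 − 35·3.4 = 0 → T = 119/(7·0.615661) = 27.6126 ≈ 27.61 kN.
ΣF_x = 0: A_x − T·cos38° = 0 → A_x = 27.6126 × 0.788011 = 21.76 kN.
ΣF_y = 0: A_y + T·sin38° − 35 = 0 → A_y = 35 − 27.6126 × 0.615661 = 18.00 kN.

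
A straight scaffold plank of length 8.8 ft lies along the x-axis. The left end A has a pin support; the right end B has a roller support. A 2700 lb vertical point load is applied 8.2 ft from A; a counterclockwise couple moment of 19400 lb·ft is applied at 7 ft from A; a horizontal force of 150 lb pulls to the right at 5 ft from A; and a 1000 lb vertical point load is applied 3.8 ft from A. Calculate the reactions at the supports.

A_x = -150.0 lb, A_y = 2957 lb, B_y = 743.2 lb

Taking moments about A: B_y·8.8 − 2700·8.2 + 19400 − 1000·3.8 = 0 → B_y = 6540/8.8 = 743.182 ≈ 743.2 lb.
ΣF_y = 0: A_y + 743.182 − 2700 − 1000 = 0 → A_y = 2957 lb.
ΣF_x = 0: A_x + 150 = 0 → A_x = -150.0 lb.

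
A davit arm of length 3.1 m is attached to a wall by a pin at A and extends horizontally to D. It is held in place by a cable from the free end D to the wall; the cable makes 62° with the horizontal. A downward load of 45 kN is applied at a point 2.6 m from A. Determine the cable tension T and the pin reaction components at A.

T = 42.75 kN, A_x = 20.07 kN, A_y = 7.258 kN

ΣM about A: T·sin62°·3.1 − 45·2.6 = 0 → T = 117/(3.1·0.882948) = 42.7454 ≈ 42.75 kN.
ΣF_x = 0: A_x − T·cos62° = 0 → A_x = 42.7454 × 0.469472 = 20.07 kN.
ΣF_y = 0: A_y + T·sin62° − 45 = 0 → A_y = 45 − 42.7454 × 0.882948 = 7.258 kN.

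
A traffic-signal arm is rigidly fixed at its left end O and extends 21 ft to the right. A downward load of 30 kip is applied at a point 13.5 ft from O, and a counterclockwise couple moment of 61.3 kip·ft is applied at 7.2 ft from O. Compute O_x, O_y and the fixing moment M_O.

ΣF_x = 0: O_x = 0.
ΣF_y = 0: O_y − 30 = 0 → O_y = 30.00 kip.
ΣM about O: M_O − 30·13.5 + 61.3 = 0 → M_O = 343.7 kip·ft.

O_x = 0, O_y = 30.00 kip, M_O = 343.7 kip·ft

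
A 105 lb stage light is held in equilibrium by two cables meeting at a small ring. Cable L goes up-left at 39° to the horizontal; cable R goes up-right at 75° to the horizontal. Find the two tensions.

T_L = 29.75 lb, T_R = 89.32 lb

ΣF_x = 0: −T_L·cos39° + T_R·cos75° = 0 → T_R = 3.00266·T_L.
ΣF_y = 0: T_L·sin39° + T_R·sin75° = 105.
Substitute: T_L·(0.62932 + 3.00266·0.965926) = 105 → T_L = 29.7478 ≈ 29.75 lb.
Then T_R = 3.00266 × 29.7478 = 89.32 lb.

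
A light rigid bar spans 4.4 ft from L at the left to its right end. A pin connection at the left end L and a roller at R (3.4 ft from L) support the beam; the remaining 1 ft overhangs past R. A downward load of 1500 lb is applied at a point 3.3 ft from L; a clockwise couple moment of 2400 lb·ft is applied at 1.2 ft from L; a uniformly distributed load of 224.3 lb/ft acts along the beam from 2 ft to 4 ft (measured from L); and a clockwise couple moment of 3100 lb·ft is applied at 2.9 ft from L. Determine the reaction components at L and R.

Resultant of the distributed load: 224.3 × 2 = 448.6 lb at 3 ft from L.
ΣM about L: R_y·3.4 − 1500·3.3 − 2400 − (224.3·2)·3 − 3100 = 0 → R_y = 11795.8/3.4 = 3469.35 ≈ 3469 lb.
ΣF_y = 0: L_y + 3469.35 − 1500 − 224.3·2 = 0 → L_y = -1521 lb.
ΣF_x = 0: no horizontal applied forces, so L_x = 0.

L_x = 0, L_y = -1521 lb, R_y = 3469 lb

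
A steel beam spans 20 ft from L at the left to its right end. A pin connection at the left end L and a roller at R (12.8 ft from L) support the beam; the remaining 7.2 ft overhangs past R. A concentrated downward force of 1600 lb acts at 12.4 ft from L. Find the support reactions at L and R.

L_x = 0, L_y = 50.00 lb, R_y = 1550 lb

Moments about L: R_y·12.8 − 1600·12.4 = 0 → R_y = 19840/12.8 = 1550 lb.
ΣF_y = 0: L_y + 1550 − 1600 = 0 → L_y = 50.00 lb.
ΣF_x = 0: no horizontal applied forces, so L_x = 0.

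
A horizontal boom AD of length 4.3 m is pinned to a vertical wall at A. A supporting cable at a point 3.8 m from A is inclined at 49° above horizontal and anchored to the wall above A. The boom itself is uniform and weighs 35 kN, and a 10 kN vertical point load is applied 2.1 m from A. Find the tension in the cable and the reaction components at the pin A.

T = 33.56 kN, A_x = 22.02 kN, A_y = 19.67 kN

ΣM about A: T·sin49°·3.8 − 35·2.15 − 10·2.1 = 0 → T = 96.25/(3.8·0.75471) = 33.5612 ≈ 33.56 kN.
ΣF_x = 0: A_x − T·cos49° = 0 → A_x = 33.5612 × 0.656059 = 22.02 kN.
ΣF_y = 0: A_y + T·sin49° − 35 − 10 = 0 → A_y = 45 − 33.5612 × 0.75471 = 19.67 kN.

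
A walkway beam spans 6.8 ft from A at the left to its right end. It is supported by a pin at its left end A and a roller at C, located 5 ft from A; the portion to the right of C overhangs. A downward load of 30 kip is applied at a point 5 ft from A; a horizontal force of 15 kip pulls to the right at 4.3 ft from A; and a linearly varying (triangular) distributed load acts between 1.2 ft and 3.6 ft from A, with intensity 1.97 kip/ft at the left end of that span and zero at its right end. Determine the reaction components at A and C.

A_x = -15.00 kip, A_y = 1.418 kip, C_y = 30.95 kip

Resultant of the triangular load: ½ × 1.97 × 2.4 = 2.364 kip, acting at 2 ft from A (one-third of the span from the peak).
Taking moments about A: C_y·5 − 30·5 − (½·1.97·2.4)·2 = 0 → C_y = 154.728/5 = 30.9456 ≈ 30.95 kip.
ΣF_y = 0: A_y + 30.9456 − 30 − ½·1.97·2.4 = 0 → A_y = 1.418 kip.
ΣF_x = 0: A_x + 15 = 0 → A_x = -15.00 kip.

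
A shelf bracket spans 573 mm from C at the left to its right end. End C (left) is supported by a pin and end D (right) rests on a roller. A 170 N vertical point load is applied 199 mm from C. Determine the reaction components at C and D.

Taking moments about C: D_y·573 − 170·199 = 0 → D_y = 33830/573 = 59.0401 ≈ 59.04 N.
ΣF_y = 0: C_y + 59.0401 − 170 = 0 → C_y = 111.0 N.
ΣF_x = 0: no horizontal applied forces, so C_x = 0.

C_x = 0, C_y = 111.0 N, D_y = 59.04 N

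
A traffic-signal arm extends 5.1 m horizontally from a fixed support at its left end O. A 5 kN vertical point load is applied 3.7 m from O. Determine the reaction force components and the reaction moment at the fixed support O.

O_x = 0, O_y = 5.000 kN, M_O = 18.50 kN·m

ΣF_x = 0: O_x = 0.
ΣF_y = 0: O_y − 5 = 0 → O_y = 5.000 kN.
ΣM about O: M_O − 5·3.7 = 0 → M_O = 18.50 kN·m.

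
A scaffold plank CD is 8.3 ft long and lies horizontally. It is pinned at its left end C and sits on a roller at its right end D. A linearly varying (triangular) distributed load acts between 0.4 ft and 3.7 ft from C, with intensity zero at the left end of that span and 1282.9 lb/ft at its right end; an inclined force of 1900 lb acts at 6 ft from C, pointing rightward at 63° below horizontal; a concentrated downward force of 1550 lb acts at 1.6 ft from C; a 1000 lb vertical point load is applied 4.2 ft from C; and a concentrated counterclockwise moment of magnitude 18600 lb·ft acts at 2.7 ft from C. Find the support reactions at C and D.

C_x = -862.6 lb, C_y = 5909 lb, D_y = 450.7 lb

Resultant of the triangular load: ½ × 1282.9 × 3.3 = 2116.785 lb, acting at 2.6 ft from C (one-third of the span from the peak).
Moments about C: D_y·8.3 − (½·1282.9·3.3)·2.6 − 1900·sin63°·6 − 1550·1.6 − 1000·4.2 + 18600 = 0 → D_y = 3741.12/8.3 = 450.737 ≈ 450.7 lb.
ΣF_y = 0: C_y + 450.737 − ½·1282.9·3.3 − 1900·sin63° − 1550 − 1000 = 0 → C_y = 5909 lb.
ΣF_x = 0: C_x + 1900·cos63° = 0 → C_x = -862.6 lb.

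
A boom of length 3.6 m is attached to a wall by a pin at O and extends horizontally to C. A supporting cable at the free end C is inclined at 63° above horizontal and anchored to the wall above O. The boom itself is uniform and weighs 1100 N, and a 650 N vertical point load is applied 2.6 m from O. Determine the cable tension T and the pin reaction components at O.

T = 1144 N, O_x = 519.4 N, O_y = 730.6 N

ΣM about O: T·sin63°·3.6 − 1100·1.8 − 650·2.6 = 0 → T = 3670/(3.6·0.891007) = 1144.15 ≈ 1144 N.
ΣF_x = 0: O_x − T·cos63° = 0 → O_x = 1144.15 × 0.45399 = 519.4 N.
ΣF_y = 0: O_y + T·sin63° − 1100 − 650 = 0 → O_y = 1750 − 1144.15 × 0.891007 = 730.6 N.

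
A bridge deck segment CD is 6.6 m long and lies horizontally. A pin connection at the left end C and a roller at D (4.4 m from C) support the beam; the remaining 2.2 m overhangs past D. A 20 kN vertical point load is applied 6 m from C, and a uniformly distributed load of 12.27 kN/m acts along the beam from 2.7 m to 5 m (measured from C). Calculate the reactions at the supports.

Resultant of the distributed load: 12.27 × 2.3 = 28.221 kN at 3.85 m from C.
Moments about C: D_y·4.4 − 20·6 − (12.27·2.3)·3.85 = 0 → D_y = 228.65085/4.4 = 51.9661 ≈ 51.97 kN.
ΣF_y = 0: C_y + 51.9661 − 20 − 12.27·2.3 = 0 → C_y = -3.745 kN.
ΣF_x = 0: no horizontal applied forces, so C_x = 0.

C_x = 0, C_y = -3.745 kN, D_y = 51.97 kN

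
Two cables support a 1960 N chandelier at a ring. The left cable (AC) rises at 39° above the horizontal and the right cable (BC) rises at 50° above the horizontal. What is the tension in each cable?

ΣF_x = 0: −T_AC·cos39° + T_BC·cos50° = 0 → T_BC = 1.20902·T_AC.
ΣF_y = 0: T_AC·sin39° + T_BC·sin50° = 1960.
Substitute: T_AC·(0.62932 + 1.20902·0.766044) = 1960 → T_AC = 1260.06 ≈ 1260 N.
Then T_BC = 1.20902 × 1260.06 = 1523 N.

T_AC = 1260 N, T_BC = 1523 N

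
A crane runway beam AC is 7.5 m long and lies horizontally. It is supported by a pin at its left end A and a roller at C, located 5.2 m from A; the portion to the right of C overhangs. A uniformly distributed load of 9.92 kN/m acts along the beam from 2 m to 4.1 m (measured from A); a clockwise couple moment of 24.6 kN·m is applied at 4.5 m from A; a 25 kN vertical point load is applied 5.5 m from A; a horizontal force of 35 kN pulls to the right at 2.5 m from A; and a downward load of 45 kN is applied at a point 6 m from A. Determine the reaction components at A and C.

A_x = -35.00 kN, A_y = -4.483 kN, C_y = 95.31 kN

Resultant of the distributed load: 9.92 × 2.1 = 20.832 kN at 3.05 m from A.
Taking moments about A: C_y·5.2 − (9.92·2.1)·3.05 − 24.6 − 25·5.5 − 45·6 = 0 → C_y = 495.6376/5.2 = 95.3149 ≈ 95.31 kN.
ΣF_y = 0: A_y + 95.3149 − 9.92·2.1 − 25 − 45 = 0 → A_y = -4.483 kN.
ΣF_x = 0: A_x + 35 = 0 → A_x = -35.00 kN.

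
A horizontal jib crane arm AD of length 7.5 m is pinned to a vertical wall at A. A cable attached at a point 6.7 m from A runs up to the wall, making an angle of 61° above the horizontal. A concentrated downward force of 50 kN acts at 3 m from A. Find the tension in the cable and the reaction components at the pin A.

T = 25.60 kN, A_x = 12.41 kN, A_y = 27.61 kN

ΣM about A: T·sin61°·6.7 − 50·3 = 0 → T = 150/(6.7·0.87462) = 25.5975 ≈ 25.60 kN.
ΣF_x = 0: A_x − T·cos61° = 0 → A_x = 25.5975 × 0.48481 = 12.41 kN.
ΣF_y = 0: A_y + T·sin61° − 50 = 0 → A_y = 50 − 25.5975 × 0.87462 = 27.61 kN.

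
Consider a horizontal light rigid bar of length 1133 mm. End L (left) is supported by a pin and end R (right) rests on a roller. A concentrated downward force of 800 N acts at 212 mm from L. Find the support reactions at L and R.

Moments about L: R_y·1133 − 800·212 = 0 → R_y = 169600/1133 = 149.691 ≈ 149.7 N.
ΣF_y = 0: L_y + 149.691 − 800 = 0 → L_y = 650.3 N.
ΣF_x = 0: no horizontal applied forces, so L_x = 0.

L_x = 0, L_y = 650.3 N, R_y = 149.7 N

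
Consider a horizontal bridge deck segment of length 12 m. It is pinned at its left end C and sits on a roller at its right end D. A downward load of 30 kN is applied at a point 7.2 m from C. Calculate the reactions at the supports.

C_x = 0, C_y = 12.00 kN, D_y = 18.00 kN

Moments about C: D_y·12 − 30·7.2 = 0 → D_y = 216/12 = 18.00 kN.
ΣF_y = 0: C_y + 18 − 30 = 0 → C_y = 12.00 kN.
ΣF_x = 0: no horizontal applied forces, so C_x = 0.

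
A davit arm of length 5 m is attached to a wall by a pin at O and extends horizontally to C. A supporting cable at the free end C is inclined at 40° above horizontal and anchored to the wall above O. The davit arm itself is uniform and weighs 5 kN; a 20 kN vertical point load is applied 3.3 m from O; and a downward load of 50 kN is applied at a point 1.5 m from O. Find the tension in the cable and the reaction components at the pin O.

ΣM about O: T·sin40°·5 − 5·2.5 − 20·3.3 − 50·1.5 = 0 → T = 153.5/(5·0.642788) = 47.7607 ≈ 47.76 kN.
ΣF_x = 0: O_x − T·cos40° = 0 → O_x = 47.7607 × 0.766044 = 36.59 kN.
ΣF_y = 0: O_y + T·sin40° − 5 − 20 − 50 = 0 → O_y = 75 − 47.7607 × 0.642788 = 44.30 kN.

T = 47.76 kN, O_x = 36.59 kN, O_y = 44.30 kN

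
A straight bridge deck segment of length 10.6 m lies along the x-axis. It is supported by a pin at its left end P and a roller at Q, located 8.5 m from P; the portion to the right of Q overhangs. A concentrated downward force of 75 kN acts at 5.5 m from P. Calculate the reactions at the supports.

P_x = 0, P_y = 26.47 kN, Q_y = 48.53 kN

Taking moments about P: Q_y·8.5 − 75·5.5 = 0 → Q_y = 412.5/8.5 = 48.5294 ≈ 48.53 kN.
ΣF_y = 0: P_y + 48.5294 − 75 = 0 → P_y = 26.47 kN.
ΣF_x = 0: no horizontal applied forces, so P_x = 0.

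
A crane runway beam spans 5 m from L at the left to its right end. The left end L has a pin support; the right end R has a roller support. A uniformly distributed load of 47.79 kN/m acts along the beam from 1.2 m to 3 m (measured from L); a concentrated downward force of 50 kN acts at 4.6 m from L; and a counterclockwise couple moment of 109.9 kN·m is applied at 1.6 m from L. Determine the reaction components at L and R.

L_x = 0, L_y = 75.87 kN, R_y = 60.15 kN

Resultant of the distributed load: 47.79 × 1.8 = 86.022 kN at 2.1 m from L.
Taking moments about L: R_y·5 − (47.79·1.8)·2.1 − 50·4.6 + 109.9 = 0 → R_y = 300.7462/5 = 60.1492 ≈ 60.15 kN.
ΣF_y = 0: L_y + 60.1492 − 47.79·1.8 − 50 = 0 → L_y = 75.87 kN.
ΣF_x = 0: no horizontal applied forces, so L_x = 0.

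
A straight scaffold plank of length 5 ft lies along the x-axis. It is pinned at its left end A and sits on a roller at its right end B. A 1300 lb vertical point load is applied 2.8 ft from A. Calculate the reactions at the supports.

ΣM about A: B_y·5 − 1300·2.8 = 0 → B_y = 3640/5 = 728.0 lb.
ΣF_y = 0: A_y + 728 − 1300 = 0 → A_y = 572.0 lb.
ΣF_x = 0: no horizontal applied forces, so A_x = 0.

A_x = 0, A_y = 572.0 lb, B_y = 728.0 lb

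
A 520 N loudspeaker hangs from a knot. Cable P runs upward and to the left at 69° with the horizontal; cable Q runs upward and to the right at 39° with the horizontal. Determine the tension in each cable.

ΣF_x = 0: −T_P·cos69° + T_Q·cos39° = 0 → T_Q = 0.461133·T_P.
ΣF_y = 0: T_P·sin69° + T_Q·sin39° = 520.
Substitute: T_P·(0.93358 + 0.461133·0.62932) = 520 → T_P = 424.913 ≈ 424.9 N.
Then T_Q = 0.461133 × 424.913 = 195.9 N.

T_P = 424.9 N, T_Q = 195.9 N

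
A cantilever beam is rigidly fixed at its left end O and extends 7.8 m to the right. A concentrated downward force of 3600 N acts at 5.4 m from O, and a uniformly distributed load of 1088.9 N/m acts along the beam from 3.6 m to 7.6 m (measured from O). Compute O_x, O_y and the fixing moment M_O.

Resultant of the distributed load: 1088.9 × 4 = 4355.6 N at 5.6 m from O.
ΣF_x = 0: O_x = 0.
ΣF_y = 0: O_y − 3600 − 1088.9·4 = 0 → O_y = 7956 N.
ΣM about O: M_O − 3600·5.4 − (1088.9·4)·5.6 = 0 → M_O = 43830 N·m.

O_x = 0, O_y = 7956 N, M_O = 43830 N·m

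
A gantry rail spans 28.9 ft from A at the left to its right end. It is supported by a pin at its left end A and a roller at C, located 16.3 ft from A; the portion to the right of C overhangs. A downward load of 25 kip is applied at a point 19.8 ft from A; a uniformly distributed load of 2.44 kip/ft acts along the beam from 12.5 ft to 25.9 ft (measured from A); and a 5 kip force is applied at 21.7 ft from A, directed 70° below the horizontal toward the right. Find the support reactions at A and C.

A_x = -1.710 kip, A_y = -12.74 kip, C_y = 75.14 kip

Resultant of the distributed load: 2.44 × 13.4 = 32.696 kip at 19.2 ft from A.
Taking moments about A: C_y·16.3 − 25·19.8 − (2.44·13.4)·19.2 − 5·sin70°·21.7 = 0 → C_y = 1224.72/16.3 = 75.1362 ≈ 75.14 kip.
ΣF_y = 0: A_y + 75.1362 − 25 − 2.44·13.4 − 5·sin70° = 0 → A_y = -12.74 kip.
ΣF_x = 0: A_x + 5·cos70° = 0 → A_x = -1.710 kip.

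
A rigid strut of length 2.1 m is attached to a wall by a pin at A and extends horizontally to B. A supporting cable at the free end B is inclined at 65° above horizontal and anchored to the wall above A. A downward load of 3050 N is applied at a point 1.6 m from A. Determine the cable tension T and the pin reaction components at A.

T = 2564 N, A_x = 1084 N, A_y = 726.2 N

ΣM about A: T·sin65°·2.1 − 3050·1.6 = 0 → T = 4880/(2.1·0.906308) = 2564.04 ≈ 2564 N.
ΣF_x = 0: A_x − T·cos65° = 0 → A_x = 2564.04 × 0.422618 = 1084 N.
ΣF_y = 0: A_y + T·sin65° − 3050 = 0 → A_y = 3050 − 2564.04 × 0.906308 = 726.2 N.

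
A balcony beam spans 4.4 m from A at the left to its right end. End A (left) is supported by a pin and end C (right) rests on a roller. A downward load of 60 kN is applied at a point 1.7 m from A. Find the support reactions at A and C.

ΣM about A: C_y·4.4 − 60·1.7 = 0 → C_y = 102/4.4 = 23.1818 ≈ 23.18 kN.
ΣF_y = 0: A_y + 23.1818 − 60 = 0 → A_y = 36.82 kN.
ΣF_x = 0: no horizontal applied forces, so A_x = 0.

A_x = 0, A_y = 36.82 kN, C_y = 23.18 kN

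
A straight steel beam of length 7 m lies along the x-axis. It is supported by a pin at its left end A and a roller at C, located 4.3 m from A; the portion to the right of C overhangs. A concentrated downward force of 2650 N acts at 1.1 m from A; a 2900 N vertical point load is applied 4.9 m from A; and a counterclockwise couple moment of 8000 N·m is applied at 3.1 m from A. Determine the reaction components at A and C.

ΣM about A: C_y·4.3 − 2650·1.1 − 2900·4.9 + 8000 = 0 → C_y = 9125/4.3 = 2122.09 ≈ 2122 N.
ΣF_y = 0: A_y + 2122.09 − 2650 − 2900 = 0 → A_y = 3428 N.
ΣF_x = 0: no horizontal applied forces, so A_x = 0.

A_x = 0, A_y = 3428 N, C_y = 2122 N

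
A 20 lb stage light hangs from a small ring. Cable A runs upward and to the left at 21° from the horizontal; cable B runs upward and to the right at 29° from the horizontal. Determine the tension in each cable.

T_A = 22.83 lb, T_B = 24.37 lb

ΣF_x = 0: −T_A·cos21° + T_B·cos29° = 0 → T_B = 1.06741·T_A.
ΣF_y = 0: T_A·sin21° + T_B·sin29° = 20.
Substitute: T_A·(0.358368 + 1.06741·0.48481) = 20 → T_A = 22.8347 ≈ 22.83 lb.
Then T_B = 1.06741 × 22.8347 = 24.37 lb.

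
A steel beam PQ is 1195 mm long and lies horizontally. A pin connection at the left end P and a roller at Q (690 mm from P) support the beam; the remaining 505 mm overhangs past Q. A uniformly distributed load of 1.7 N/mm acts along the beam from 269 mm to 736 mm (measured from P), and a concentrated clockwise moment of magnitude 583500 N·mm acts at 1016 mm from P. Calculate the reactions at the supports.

P_x = 0, P_y = -629.9 N, Q_y = 1424 N

Resultant of the distributed load: 1.7 × 467 = 793.9 N at 502.5 mm from P.
ΣM about P: Q_y·690 − (1.7·467)·502.5 − 583500 = 0 → Q_y = 982434.75/690 = 1423.82 ≈ 1424 N.
ΣF_y = 0: P_y + 1423.82 − 1.7·467 = 0 → P_y = -629.9 N.
ΣF_x = 0: no horizontal applied forces, so P_x = 0.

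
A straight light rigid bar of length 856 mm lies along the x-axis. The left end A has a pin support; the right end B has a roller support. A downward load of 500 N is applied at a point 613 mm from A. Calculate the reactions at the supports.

A_x = 0, A_y = 141.9 N, B_y = 358.1 N

Moments about A: B_y·856 − 500·613 = 0 → B_y = 306500/856 = 358.061 ≈ 358.1 N.
ΣF_y = 0: A_y + 358.061 − 500 = 0 → A_y = 141.9 N.
ΣF_x = 0: no horizontal applied forces, so A_x = 0.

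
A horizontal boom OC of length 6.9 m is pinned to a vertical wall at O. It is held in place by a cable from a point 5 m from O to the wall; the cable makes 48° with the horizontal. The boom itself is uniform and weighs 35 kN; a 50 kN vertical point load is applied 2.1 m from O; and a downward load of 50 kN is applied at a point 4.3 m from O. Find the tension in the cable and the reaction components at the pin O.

ΣM about O: T·sin48°·5 − 35·3.45 − 50·2.1 − 50·4.3 = 0 → T = 440.75/(5·0.743145) = 118.617 ≈ 118.6 kN.
ΣF_x = 0: O_x − T·cos48° = 0 → O_x = 118.617 × 0.669131 = 79.37 kN.
ΣF_y = 0: O_y + T·sin48° − 35 − 50 − 50 = 0 → O_y = 135 − 118.617 × 0.743145 = 46.85 kN.

T = 118.6 kN, O_x = 79.37 kN, O_y = 46.85 kN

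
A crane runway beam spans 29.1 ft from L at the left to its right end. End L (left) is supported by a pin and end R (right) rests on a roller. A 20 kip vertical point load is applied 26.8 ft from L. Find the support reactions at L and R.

L_x = 0, L_y = 1.581 kip, R_y = 18.42 kip

ΣM about L: R_y·29.1 − 20·26.8 = 0 → R_y = 536/29.1 = 18.4192 ≈ 18.42 kip.
ΣF_y = 0: L_y + 18.4192 − 20 = 0 → L_y = 1.581 kip.
ΣF_x = 0: no horizontal applied forces, so L_x = 0.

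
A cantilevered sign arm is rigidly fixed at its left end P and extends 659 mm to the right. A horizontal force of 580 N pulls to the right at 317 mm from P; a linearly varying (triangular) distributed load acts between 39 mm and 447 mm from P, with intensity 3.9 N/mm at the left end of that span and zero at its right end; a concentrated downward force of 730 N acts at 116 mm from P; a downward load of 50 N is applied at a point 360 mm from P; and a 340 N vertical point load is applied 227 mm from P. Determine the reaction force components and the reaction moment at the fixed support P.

Resultant of the triangular load: ½ × 3.9 × 408 = 795.6 N, acting at 175 mm from P (one-third of the span from the peak).
ΣF_x = 0: P_x + 580 = 0 → P_x = -580.0 N.
ΣF_y = 0: P_y − ½·3.9·408 − 730 − 50 − 340 = 0 → P_y = 1916 N.
ΣM about P: M_P − (½·3.9·408)·175 − 730·116 − 50·360 − 340·227 = 0 → M_P = 319100 N·mm.

P_x = -580.0 N, P_y = 1916 N, M_P = 319100 N·mm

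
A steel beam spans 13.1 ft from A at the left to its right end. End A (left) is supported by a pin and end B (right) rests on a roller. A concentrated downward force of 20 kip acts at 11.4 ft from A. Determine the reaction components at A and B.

A_x = 0, A_y = 2.595 kip, B_y = 17.40 kip

ΣM about A: B_y·13.1 − 20·11.4 = 0 → B_y = 228/13.1 = 17.4046 ≈ 17.40 kip.
ΣF_y = 0: A_y + 17.4046 − 20 = 0 → A_y = 2.595 kip.
ΣF_x = 0: no horizontal applied forces, so A_x = 0.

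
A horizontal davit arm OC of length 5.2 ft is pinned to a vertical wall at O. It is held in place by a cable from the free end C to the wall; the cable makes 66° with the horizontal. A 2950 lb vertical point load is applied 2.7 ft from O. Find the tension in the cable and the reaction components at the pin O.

ΣM about O: T·sin66°·5.2 − 2950·2.7 = 0 → T = 7965/(5.2·0.913545) = 1676.69 ≈ 1677 lb.
ΣF_x = 0: O_x − T·cos66° = 0 → O_x = 1676.69 × 0.406737 = 682.0 lb.
ΣF_y = 0: O_y + T·sin66° − 2950 = 0 → O_y = 2950 − 1676.69 × 0.913545 = 1418 lb.

T = 1677 lb, O_x = 682.0 lb, O_y = 1418 lb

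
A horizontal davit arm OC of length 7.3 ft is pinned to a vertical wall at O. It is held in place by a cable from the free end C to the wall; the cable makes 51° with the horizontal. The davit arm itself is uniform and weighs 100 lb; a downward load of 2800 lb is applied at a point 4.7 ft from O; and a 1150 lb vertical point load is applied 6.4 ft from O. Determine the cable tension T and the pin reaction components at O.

T = 3681 lb, O_x = 2317 lb, O_y = 1189 lb

ΣM about O: T·sin51°·7.3 − 100·3.65 − 2800·4.7 − 1150·6.4 = 0 → T = 20885/(7.3·0.777146) = 3681.37 ≈ 3681 lb.
ΣF_x = 0: O_x − T·cos51° = 0 → O_x = 3681.37 × 0.62932 = 2317 lb.
ΣF_y = 0: O_y + T·sin51° − 100 − 2800 − 1150 = 0 → O_y = 4050 − 3681.37 × 0.777146 = 1189 lb.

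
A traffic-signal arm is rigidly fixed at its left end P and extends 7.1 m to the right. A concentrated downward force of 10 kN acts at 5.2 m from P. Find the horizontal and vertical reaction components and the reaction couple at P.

P_x = 0, P_y = 10.00 kN, M_P = 52.00 kN·m

ΣF_x = 0: P_x = 0.
ΣF_y = 0: P_y − 10 = 0 → P_y = 10.00 kN.
ΣM about P: M_P − 10·5.2 = 0 → M_P = 52.00 kN·m.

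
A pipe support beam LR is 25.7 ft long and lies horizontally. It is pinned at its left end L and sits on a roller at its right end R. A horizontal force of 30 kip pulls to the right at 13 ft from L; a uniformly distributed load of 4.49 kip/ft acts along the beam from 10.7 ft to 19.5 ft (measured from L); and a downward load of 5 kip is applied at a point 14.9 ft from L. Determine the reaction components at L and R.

L_x = -30.00 kip, L_y = 18.40 kip, R_y = 26.11 kip

Resultant of the distributed load: 4.49 × 8.8 = 39.512 kip at 15.1 ft from L.
ΣM about L: R_y·25.7 − (4.49·8.8)·15.1 − 5·14.9 = 0 → R_y = 671.1312/25.7 = 26.1141 ≈ 26.11 kip.
ΣF_y = 0: L_y + 26.1141 − 4.49·8.8 − 5 = 0 → L_y = 18.40 kip.
ΣF_x = 0: L_x + 30 = 0 → L_x = -30.00 kip.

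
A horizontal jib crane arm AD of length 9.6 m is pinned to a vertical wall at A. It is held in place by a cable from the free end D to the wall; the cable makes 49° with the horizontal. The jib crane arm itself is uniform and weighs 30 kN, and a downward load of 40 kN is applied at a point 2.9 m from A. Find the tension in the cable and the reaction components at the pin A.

ΣM about A: T·sin49°·9.6 − 30·4.8 − 40·2.9 = 0 → T = 260/(9.6·0.75471) = 35.8857 ≈ 35.89 kN.
ΣF_x = 0: A_x − T·cos49° = 0 → A_x = 35.8857 × 0.656059 = 23.54 kN.
ΣF_y = 0: A_y + T·sin49° − 30 − 40 = 0 → A_y = 70 − 35.8857 × 0.75471 = 42.92 kN.

T = 35.89 kN, A_x = 23.54 kN, A_y = 42.92 kN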